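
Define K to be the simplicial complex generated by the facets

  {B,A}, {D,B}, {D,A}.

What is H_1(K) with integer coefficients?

H_1 ≅ Z.

Take the total order A < B < D on the vertex set. Then K (dimension 1) consists of the simplices:

  0-simplices (3): A, B, D
  1-simplices (3): AB, AD, BD

so the chain groups are C_0 ≅ Z^3, C_1 ≅ Z^3.

The boundary map ∂_1: C_1 → C_0 maps an edge to its endpoints' difference, ∂[p,q] = q − p. For instance
  ∂BD = D − B.
This gives a 3×3 integer matrix of rank 2; reducing to Smith normal form yields diagonal entries (1,1).

Reading off H_k = ker ∂_k / im ∂_{k+1}:

  H_1: rank ker ∂_1 − rank ∂_2 = (3 − 2) − 0 = 1, and there is no ∂_2, so H_1 = Z.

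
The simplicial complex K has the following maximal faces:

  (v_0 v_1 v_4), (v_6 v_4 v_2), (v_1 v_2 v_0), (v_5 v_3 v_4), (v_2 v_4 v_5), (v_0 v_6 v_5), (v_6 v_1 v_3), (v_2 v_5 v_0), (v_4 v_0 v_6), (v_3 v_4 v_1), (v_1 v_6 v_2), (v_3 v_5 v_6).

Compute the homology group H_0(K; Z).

Take the total order v_0 < v_1 < v_2 < v_3 < v_4 < v_5 < v_6 on the vertex set. Then K (dimension 2) consists of the simplices:

  0-simplices (7): [v_0], [v_1], [v_2], [v_3], [v_4], [v_5], [v_6]
  1-simplices (18): (18 of them)
  2-simplices (12): (12 of them)

Hence C_0 ≅ Z^7, C_1 ≅ Z^18, C_2 ≅ Z^12.

∂_1: C_1 → C_0 sends each edge [p,q] (with p < q) to q − p. For instance
  ∂[v_5,v_6] = [v_6] − [v_5].
This gives a 7×18 integer matrix of rank 6; reducing to Smith normal form yields diagonal entries (1,1,1,1,1,1).

∂_2: C_2 → C_1 acts by ∂[p,q,r] = [q,r] − [p,r] + [p,q]. For instance
  ∂[v_3,v_5,v_6] = [v_5,v_6] − [v_3,v_6] + [v_3,v_5],
  ∂[v_0,v_5,v_6] = [v_5,v_6] − [v_0,v_6] + [v_0,v_5].
As a 18×12 matrix over Z this has rank 12, with invariant factors (1,1,1,1,1,1,1,1,1,1,1,2).

From H_k ≅ ker(∂_k) / im(∂_{k+1}) we obtain:

  H_0: rank C_0 − rank ∂_1 = 7 − 6 = 1, and the invariant factors of ∂_1 are all 1, so H_0 ≅ Z.

(K is a triangulation of the real projective plane RP^2.)

H_0 ≅ Z.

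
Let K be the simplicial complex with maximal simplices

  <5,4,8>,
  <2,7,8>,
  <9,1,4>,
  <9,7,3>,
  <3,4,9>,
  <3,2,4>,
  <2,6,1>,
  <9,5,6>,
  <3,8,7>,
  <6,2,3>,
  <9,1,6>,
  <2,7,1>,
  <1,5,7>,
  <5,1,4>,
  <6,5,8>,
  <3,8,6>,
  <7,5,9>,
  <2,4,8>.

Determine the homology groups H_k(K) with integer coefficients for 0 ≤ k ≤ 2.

Order the vertices as 1 < 2 < 3 < 4 < 5 < 6 < 7 < 8 < 9. Listing each simplex with vertices in this order, K has dimension 2 with simplices:

  0-simplices (9): [1], [2], [3], [4], [5], [6], [7], [8], [9]
  1-simplices (27): (27 of them)
  2-simplices (18): [1,2,6], [1,2,7], [1,4,5], [1,4,9], [1,5,7], [1,6,9], [2,3,4], [2,3,6], [2,4,8], [2,7,8], [3,4,9], [3,6,8], [3,7,8], [3,7,9], [4,5,8], [5,6,8], [5,6,9], [5,7,9]

giving chain groups C_0 ≅ Z^9, C_1 ≅ Z^27, C_2 ≅ Z^18.

∂_1: C_1 → C_0 sends each edge [p,q] (with p < q) to q − p. For instance
  ∂[5,8] = [8] − [5].
The 9×27 boundary matrix has rank 8 and Smith normal form diag(1,1,1,1,1,1,1,1).

∂_2: C_2 → C_1 sends each 2-simplex [p,q,r] to [q,r] − [p,r] + [p,q]. For instance
  ∂[3,6,8] = [6,8] − [3,8] + [3,6],
  ∂[1,2,7] = [2,7] − [1,7] + [1,2].
The resulting 27×18 matrix has rank 18, and its Smith normal form has invariant factors (1,1,1,1,1,1,1,1,1,1,1,1,1,1,1,1,1,2).

From H_k ≅ ker(∂_k) / im(∂_{k+1}) we obtain:

  H_0: rank C_0 − rank ∂_1 = 9 − 8 = 1, and the invariant factors of ∂_1 are all 1, so H_0 = Z.
  H_1: rank ker ∂_1 − rank ∂_2 = (27 − 8) − 18 = 1, and ∂_2 has invariant factor 2 > 1, so H_1 = Z ⊕ Z/2.
  H_2: rank ker ∂_2 − rank ∂_3 = (18 − 18) − 0 = 0, and there is no ∂_3, so H_2 = 0.

As a check, the Euler characteristic is 9 − 27 + 18 = 0, which agrees with 1 − 1 + 0 = 0.

H_0 = Z,  H_1 = Z ⊕ Z/2,  H_2 = 0.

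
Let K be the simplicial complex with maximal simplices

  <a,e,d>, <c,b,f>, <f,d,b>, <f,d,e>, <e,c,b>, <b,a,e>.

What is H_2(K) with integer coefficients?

Fix the vertex order a < b < c < d < e < f and write every simplex with vertices in increasing order. Then dim K = 2 and the simplices of K are:

  0-simplices (6): a, b, c, d, e, f
  1-simplices (12): ab, ad, ae, bc, bd, be, bf, ce, cf, de, df, ef
  2-simplices (6): abe, ade, bce, bcf, bdf, def

giving chain groups C_0 ≅ Z^6, C_1 ≅ Z^12, C_2 ≅ Z^6.

The boundary map ∂_1: C_1 → C_0 maps an edge to its endpoints' difference, ∂[p,q] = q − p. For instance
  ∂ae = e − a.
As a 6×12 matrix over Z this has rank 5, with invariant factors (1,1,1,1,1).

Boundary ∂_2: C_2 → C_1 maps a triangle to the signed sum of its edges. For instance
  ∂ade = de − ae + ad,
  ∂bdf = df − bf + bd.
As a 12×6 matrix over Z this has rank 6, with invariant factors (1,1,1,1,1,1).

Now H_k = ker ∂_k / im ∂_{k+1}, so:

  H_2: rank ker ∂_2 − rank ∂_3 = (6 − 6) − 0 = 0, and there is no ∂_3, so H_2 = 0.

H_2 ≅ 0.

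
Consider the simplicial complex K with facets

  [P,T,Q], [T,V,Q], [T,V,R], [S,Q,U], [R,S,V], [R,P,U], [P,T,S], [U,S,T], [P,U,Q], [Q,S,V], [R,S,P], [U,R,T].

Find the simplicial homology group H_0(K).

H_0 = Z.

Take the total order P < Q < R < S < T < U < V on the vertex set. Then K (dimension 2) consists of the simplices:

  0-simplices (7): P, Q, R, S, T, U, V
  1-simplices (18): PQ, PR, PS, PT, PU, QS, QT, QU, QV, RS, RT, RU, RV, ST, SU, SV, TU, TV
  2-simplices (12): PQT, PQU, PRS, PRU, PST, QSU, QSV, QTV, RSV, RTU, RTV, STU

giving chain groups C_0 ≅ Z^7, C_1 ≅ Z^18, C_2 ≅ Z^12.

The boundary map ∂_1: C_1 → C_0 sends each edge [p,q] (with p < q) to q − p. For instance
  ∂RS = S − R.
The 7×18 boundary matrix has rank 6 and Smith normal form diag(1,1,1,1,1,1).

Boundary ∂_2: C_2 → C_1 sends each 2-simplex [p,q,r] to [q,r] − [p,r] + [p,q]. For instance
  ∂PST = ST − PT + PS,
  ∂PQU = QU − PU + PQ.
As a 18×12 matrix over Z this has rank 12, with invariant factors (1,1,1,1,1,1,1,1,1,1,1,2).

Reading off H_k = ker ∂_k / im ∂_{k+1}:

  H_0: rank C_0 − rank ∂_1 = 7 − 6 = 1, and the invariant factors of ∂_1 are all 1, so H_0 = Z.

(K is a triangulation of the real projective plane RP^2.)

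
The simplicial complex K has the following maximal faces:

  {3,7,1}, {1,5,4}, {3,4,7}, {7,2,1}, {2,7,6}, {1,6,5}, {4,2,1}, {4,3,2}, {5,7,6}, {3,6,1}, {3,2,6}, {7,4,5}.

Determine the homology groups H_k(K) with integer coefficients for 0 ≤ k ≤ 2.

H_0 ≅ Z,  H_1 ≅ Z/2,  H_2 = 0.

Take the total order 1 < 2 < 3 < 4 < 5 < 6 < 7 on the vertex set. Then K (dimension 2) consists of the simplices:

  0-simplices (7): [1], [2], [3], [4], [5], [6], [7]
  1-simplices (18): [1,2], [1,3], [1,4], [1,5], [1,6], [1,7], [2,3], [2,4], [2,6], [2,7], [3,4], [3,6], [3,7], [4,5], [4,7], [5,6], [5,7], [6,7]
  2-simplices (12): [1,2,4], [1,2,7], [1,3,6], [1,3,7], [1,4,5], [1,5,6], [2,3,4], [2,3,6], [2,6,7], [3,4,7], [4,5,7], [5,6,7]

giving chain groups C_0 ≅ Z^7, C_1 ≅ Z^18, C_2 ≅ Z^12.

∂_1: C_1 → C_0 is given by ∂[p,q] = [q] − [p]. For instance
  ∂[6,7] = [7] − [6].
This gives a 7×18 integer matrix of rank 6; reducing to Smith normal form yields diagonal entries (1,1,1,1,1,1).

∂_2: C_2 → C_1 maps a triangle to the signed sum of its edges. For instance
  ∂[1,3,6] = [3,6] − [1,6] + [1,3],
  ∂[2,6,7] = [6,7] − [2,7] + [2,6].
As a 18×12 matrix over Z this has rank 12, with invariant factors (1,1,1,1,1,1,1,1,1,1,1,2).

Now H_k = ker ∂_k / im ∂_{k+1}, so:

  H_0: rank C_0 − rank ∂_1 = 7 − 6 = 1, and the invariant factors of ∂_1 are all 1, so H_0 ≅ Z.
  H_1: rank ker ∂_1 − rank ∂_2 = (18 − 6) − 12 = 0, and ∂_2 has invariant factor 2 > 1, so H_1 ≅ Z/2.
  H_2: rank ker ∂_2 − rank ∂_3 = (12 − 12) − 0 = 0, and there is no ∂_3, so H_2 ≅ 0.

(K is a triangulation of the real projective plane RP^2.)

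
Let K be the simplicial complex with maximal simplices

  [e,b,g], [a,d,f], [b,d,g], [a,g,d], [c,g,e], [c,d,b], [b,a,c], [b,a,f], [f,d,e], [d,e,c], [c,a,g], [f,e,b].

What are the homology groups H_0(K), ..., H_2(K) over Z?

H_0 = Z,  H_1 = Z/2,  H_2 = 0.

Take the total order a < b < c < d < e < f < g on the vertex set. Then K (dimension 2) consists of the simplices:

  0-simplices (7): a, b, c, d, e, f, g
  1-simplices (18): ab, ac, ad, af, ag, bc, bd, be, bf, bg, cd, ce, cg, de, df, dg, ef, eg
  2-simplices (12): abc, abf, acg, adf, adg, bcd, bdg, bef, beg, cde, ceg, def

giving chain groups C_0 ≅ Z^7, C_1 ≅ Z^18, C_2 ≅ Z^12.

The boundary map ∂_1: C_1 → C_0 maps an edge to its endpoints' difference, ∂[p,q] = q − p. For instance
  ∂ce = e − c.
This gives a 7×18 integer matrix of rank 6; reducing to Smith normal form yields diagonal entries (1,1,1,1,1,1).

Boundary ∂_2: C_2 → C_1 sends each 2-simplex [p,q,r] to [q,r] − [p,r] + [p,q]. For instance
  ∂abc = bc − ac + ab,
  ∂cde = de − ce + cd.
The 18×12 boundary matrix has rank 12 and Smith normal form diag(1,1,1,1,1,1,1,1,1,1,1,2).

Reading off H_k = ker ∂_k / im ∂_{k+1}:

  H_0: rank C_0 − rank ∂_1 = 7 − 6 = 1, and the invariant factors of ∂_1 are all 1, so H_0 ≅ Z.
  H_1: rank ker ∂_1 − rank ∂_2 = (18 − 6) − 12 = 0, and ∂_2 has invariant factor 2 > 1, so H_1 ≅ Z/2.
  H_2: rank ker ∂_2 − rank ∂_3 = (12 − 12) − 0 = 0, and there is no ∂_3, so H_2 ≅ 0.

(K is a triangulation of the real projective plane RP^2.)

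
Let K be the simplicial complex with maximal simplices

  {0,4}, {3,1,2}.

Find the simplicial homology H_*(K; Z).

H_0 ≅ Z^2,  H_1 = 0,  H_2 = 0.

Order the vertices as 0 < 1 < 2 < 3 < 4. Listing each simplex with vertices in this order, K has dimension 2 with simplices:

  0-simplices (5): [0], [1], [2], [3], [4]
  1-simplices (4): [0,4], [1,2], [1,3], [2,3]
  2-simplices (1): [1,2,3]

so the chain groups are C_0 ≅ Z^5, C_1 ≅ Z^4, C_2 ≅ Z^1.

Boundary ∂_1: C_1 → C_0 is given by ∂[p,q] = [q] − [p].
As a 5×4 matrix over Z this has rank 3, with invariant factors (1,1,1).

∂_2: C_2 → C_1 sends each 2-simplex [p,q,r] to [q,r] − [p,r] + [p,q]. For instance
  ∂[1,2,3] = [2,3] − [1,3] + [1,2].
As a 4×1 matrix over Z this has rank 1, with invariant factors (1).

Now H_k = ker ∂_k / im ∂_{k+1}, so:

  H_0: rank C_0 − rank ∂_1 = 5 − 3 = 2, and the invariant factors of ∂_1 are all 1, so H_0 ≅ Z^2.
  H_1: rank ker ∂_1 − rank ∂_2 = (4 − 3) − 1 = 0, and the invariant factors of ∂_2 are all 1, so H_1 ≅ 0.
  H_2: rank ker ∂_2 − rank ∂_3 = (1 − 1) − 0 = 0, and there is no ∂_3, so H_2 ≅ 0.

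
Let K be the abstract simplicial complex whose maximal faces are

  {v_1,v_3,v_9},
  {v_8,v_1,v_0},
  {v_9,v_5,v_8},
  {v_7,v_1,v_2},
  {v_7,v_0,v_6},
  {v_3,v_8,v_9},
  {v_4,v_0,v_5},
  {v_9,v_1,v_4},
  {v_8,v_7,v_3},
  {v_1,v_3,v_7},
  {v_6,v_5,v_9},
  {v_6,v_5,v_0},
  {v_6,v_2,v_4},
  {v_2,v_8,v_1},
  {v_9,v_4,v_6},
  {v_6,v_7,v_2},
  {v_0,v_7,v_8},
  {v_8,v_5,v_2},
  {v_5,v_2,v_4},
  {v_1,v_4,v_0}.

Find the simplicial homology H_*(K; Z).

Fix the vertex order v_0 < v_1 < v_2 < v_3 < v_4 < v_5 < v_6 < v_7 < v_8 < v_9 and write every simplex with vertices in increasing order. Then dim K = 2 and the simplices of K are:

  0-simplices (10): [v_0], [v_1], [v_2], [v_3], [v_4], [v_5], [v_6], [v_7], [v_8], [v_9]
  1-simplices (30): (30 of them)
  2-simplices (20): (20 of them)

giving chain groups C_0 ≅ Z^10, C_1 ≅ Z^30, C_2 ≅ Z^20.

Boundary ∂_1: C_1 → C_0 is given by ∂[p,q] = [q] − [p]. For instance
  ∂[v_4,v_9] = [v_9] − [v_4].
As a 10×30 matrix over Z this has rank 9, with invariant factors (1,1,1,1,1,1,1,1,1).

∂_2: C_2 → C_1 sends each 2-simplex [p,q,r] to [q,r] − [p,r] + [p,q]. For instance
  ∂[v_0,v_4,v_5] = [v_4,v_5] − [v_0,v_5] + [v_0,v_4],
  ∂[v_0,v_7,v_8] = [v_7,v_8] − [v_0,v_8] + [v_0,v_7].
This gives a 30×20 integer matrix of rank 20; reducing to Smith normal form yields diagonal entries (1,1,1,1,1,1,1,1,1,1,1,1,1,1,1,1,1,1,1,2).

Reading off H_k = ker ∂_k / im ∂_{k+1}:

  H_0: rank C_0 − rank ∂_1 = 10 − 9 = 1, and the invariant factors of ∂_1 are all 1, so H_0 ≅ Z.
  H_1: rank ker ∂_1 − rank ∂_2 = (30 − 9) − 20 = 1, and ∂_2 has invariant factor 2 > 1, so H_1 ≅ Z ⊕ Z/2.
  H_2: rank ker ∂_2 − rank ∂_3 = (20 − 20) − 0 = 0, and there is no ∂_3, so H_2 ≅ 0.

H_0 = Z,  H_1 = Z ⊕ Z/2,  H_2 = 0.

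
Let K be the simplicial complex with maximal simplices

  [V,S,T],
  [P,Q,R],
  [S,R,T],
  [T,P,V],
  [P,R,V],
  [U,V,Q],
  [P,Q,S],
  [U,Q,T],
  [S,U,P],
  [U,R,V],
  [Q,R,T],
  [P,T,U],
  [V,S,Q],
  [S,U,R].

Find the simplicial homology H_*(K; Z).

We work with the vertex ordering P < Q < R < S < T < U < V. The simplices of K, each written with vertices in increasing order, are:

  0-simplices (7): P, Q, R, S, T, U, V
  1-simplices (21): PQ, PR, PS, PT, PU, PV, QR, QS, QT, QU, QV, RS, RT, RU, RV, ST, SU, SV, TU, TV, UV
  2-simplices (14): PQR, PQS, PRV, PSU, PTU, PTV, QRT, QSV, QTU, QUV, RST, RSU, RUV, STV

so the chain groups are C_0 ≅ Z^7, C_1 ≅ Z^21, C_2 ≅ Z^14.

The boundary map ∂_1: C_1 → C_0 sends each edge [p,q] (with p < q) to q − p. For instance
  ∂TV = V − T.
The 7×21 boundary matrix has rank 6 and Smith normal form diag(1,1,1,1,1,1).

∂_2: C_2 → C_1 maps a triangle to the signed sum of its edges. For instance
  ∂PTU = TU − PU + PT,
  ∂QTU = TU − QU + QT.
The 21×14 boundary matrix has rank 13 and Smith normal form diag(1,1,1,1,1,1,1,1,1,1,1,1,1).

Computing H_k = (kernel of ∂_k) / (image of ∂_{k+1}):

  H_0: rank C_0 − rank ∂_1 = 7 − 6 = 1, and the invariant factors of ∂_1 are all 1, so H_0 ≅ Z.
  H_1: rank ker ∂_1 − rank ∂_2 = (21 − 6) − 13 = 2, and the invariant factors of ∂_2 are all 1, so H_1 ≅ Z^2.
  H_2: rank ker ∂_2 − rank ∂_3 = (14 − 13) − 0 = 1, and there is no ∂_3, so H_2 ≅ Z.

H_0 ≅ Z,  H_1 ≅ Z^2,  H_2 ≅ Z.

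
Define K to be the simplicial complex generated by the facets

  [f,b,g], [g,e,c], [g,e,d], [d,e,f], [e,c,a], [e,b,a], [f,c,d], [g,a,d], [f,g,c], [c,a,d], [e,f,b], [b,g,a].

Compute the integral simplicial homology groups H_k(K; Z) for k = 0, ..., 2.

We work with the vertex ordering a < b < c < d < e < f < g. The simplices of K, each written with vertices in increasing order, are:

  0-simplices (7): a, b, c, d, e, f, g
  1-simplices (18): ab, ac, ad, ae, ag, be, bf, bg, cd, ce, cf, cg, de, df, dg, ef, eg, fg
  2-simplices (12): abe, abg, acd, ace, adg, bef, bfg, cdf, ceg, cfg, def, deg

giving chain groups C_0 ≅ Z^7, C_1 ≅ Z^18, C_2 ≅ Z^12.

Boundary ∂_1: C_1 → C_0 is given by ∂[p,q] = [q] − [p].
As a 7×18 matrix over Z this has rank 6, with invariant factors (1,1,1,1,1,1).

∂_2: C_2 → C_1 sends each 2-simplex [p,q,r] to [q,r] − [p,r] + [p,q]. For instance
  ∂cdf = df − cf + cd,
  ∂ceg = eg − cg + ce.
As a 18×12 matrix over Z this has rank 12, with invariant factors (1,1,1,1,1,1,1,1,1,1,1,2).

From H_k ≅ ker(∂_k) / im(∂_{k+1}) we obtain:

  H_0: rank C_0 − rank ∂_1 = 7 − 6 = 1, and the invariant factors of ∂_1 are all 1, so H_0 ≅ Z.
  H_1: rank ker ∂_1 − rank ∂_2 = (18 − 6) − 12 = 0, and ∂_2 has invariant factor 2 > 1, so H_1 ≅ Z/2.
  H_2: rank ker ∂_2 − rank ∂_3 = (12 − 12) − 0 = 0, and there is no ∂_3, so H_2 ≅ 0.

(K is a triangulation of the real projective plane RP^2.)

H_0 ≅ Z,  H_1 ≅ Z/2,  H_2 = 0.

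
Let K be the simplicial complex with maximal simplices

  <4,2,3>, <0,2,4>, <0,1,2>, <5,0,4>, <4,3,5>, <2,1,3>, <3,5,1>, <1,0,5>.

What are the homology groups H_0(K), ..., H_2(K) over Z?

H_0 ≅ Z,  H_1 = 0,  H_2 ≅ Z.

Take the total order 0 < 1 < 2 < 3 < 4 < 5 on the vertex set. Then K (dimension 2) consists of the simplices:

  0-simplices (6): [0], [1], [2], [3], [4], [5]
  1-simplices (12): [0,1], [0,2], [0,4], [0,5], [1,2], [1,3], [1,5], [2,3], [2,4], [3,4], [3,5], [4,5]
  2-simplices (8): [0,1,2], [0,1,5], [0,2,4], [0,4,5], [1,2,3], [1,3,5], [2,3,4], [3,4,5]

so the chain groups are C_0 ≅ Z^6, C_1 ≅ Z^12, C_2 ≅ Z^8.

Boundary ∂_1: C_1 → C_0 sends each edge [p,q] (with p < q) to q − p.
The resulting 6×12 matrix has rank 5, and its Smith normal form has invariant factors (1,1,1,1,1).

The boundary map ∂_2: C_2 → C_1 sends each 2-simplex [p,q,r] to [q,r] − [p,r] + [p,q]. For instance
  ∂[0,4,5] = [4,5] − [0,5] + [0,4],
  ∂[0,1,5] = [1,5] − [0,5] + [0,1].
The 12×8 boundary matrix has rank 7 and Smith normal form diag(1,1,1,1,1,1,1).

Now H_k = ker ∂_k / im ∂_{k+1}, so:

  H_0: rank C_0 − rank ∂_1 = 6 − 5 = 1, and the invariant factors of ∂_1 are all 1, so H_0 = Z.
  H_1: rank ker ∂_1 − rank ∂_2 = (12 − 5) − 7 = 0, and the invariant factors of ∂_2 are all 1, so H_1 = 0.
  H_2: rank ker ∂_2 − rank ∂_3 = (8 − 7) − 0 = 1, and there is no ∂_3, so H_2 = Z.

(K is a triangulation of the 2-sphere S^2.)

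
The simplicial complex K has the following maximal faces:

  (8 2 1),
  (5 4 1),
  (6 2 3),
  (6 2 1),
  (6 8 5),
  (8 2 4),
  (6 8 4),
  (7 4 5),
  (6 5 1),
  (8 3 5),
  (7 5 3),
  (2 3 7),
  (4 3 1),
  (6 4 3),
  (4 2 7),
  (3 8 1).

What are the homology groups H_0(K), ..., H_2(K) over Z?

H_0 ≅ Z,  H_1 ≅ Z^2,  H_2 ≅ Z.

Take the total order 1 < 2 < 3 < 4 < 5 < 6 < 7 < 8 on the vertex set. Then K (dimension 2) consists of the simplices:

  0-simplices (8): [1], [2], [3], [4], [5], [6], [7], [8]
  1-simplices (24): (24 of them)
  2-simplices (16): [1,2,6], [1,2,8], [1,3,4], [1,3,8], [1,4,5], [1,5,6], [2,3,6], [2,3,7], [2,4,7], [2,4,8], [3,4,6], [3,5,7], [3,5,8], [4,5,7], [4,6,8], [5,6,8]

Hence C_0 ≅ Z^8, C_1 ≅ Z^24, C_2 ≅ Z^16.

∂_1: C_1 → C_0 sends each edge [p,q] (with p < q) to q − p.
This gives a 8×24 integer matrix of rank 7; reducing to Smith normal form yields diagonal entries (1,1,1,1,1,1,1).

∂_2: C_2 → C_1 sends each 2-simplex [p,q,r] to [q,r] − [p,r] + [p,q]. For instance
  ∂[1,2,6] = [2,6] − [1,6] + [1,2],
  ∂[3,5,8] = [5,8] − [3,8] + [3,5].
The 24×16 boundary matrix has rank 15 and Smith normal form diag(1,1,1,1,1,1,1,1,1,1,1,1,1,1,1).

Now H_k = ker ∂_k / im ∂_{k+1}, so:

  H_0: rank C_0 − rank ∂_1 = 8 − 7 = 1, and the invariant factors of ∂_1 are all 1, so H_0 = Z.
  H_1: rank ker ∂_1 − rank ∂_2 = (24 − 7) − 15 = 2, and the invariant factors of ∂_2 are all 1, so H_1 = Z^2.
  H_2: rank ker ∂_2 − rank ∂_3 = (16 − 15) − 0 = 1, and there is no ∂_3, so H_2 = Z.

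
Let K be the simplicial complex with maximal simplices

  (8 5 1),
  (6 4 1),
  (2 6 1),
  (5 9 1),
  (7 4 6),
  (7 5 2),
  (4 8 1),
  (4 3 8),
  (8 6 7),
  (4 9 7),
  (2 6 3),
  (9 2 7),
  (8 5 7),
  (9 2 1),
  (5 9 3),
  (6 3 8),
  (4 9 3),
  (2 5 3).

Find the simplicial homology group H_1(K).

K has 9 vertices, 27 edges, 18 triangles.
rank ∂_1 = 8, rank ∂_2 = 18 ⇒ b_1 = 27 − 8 − 18 = 1; ∂_2 has invariant factor(s) [2] giving torsion. So H_1 = Z ⊕ Z/2.

H_1 ≅ Z ⊕ Z/2.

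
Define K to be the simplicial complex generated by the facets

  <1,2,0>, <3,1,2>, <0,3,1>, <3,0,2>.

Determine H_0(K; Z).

H_0 ≅ Z.

Order the vertices as 0 < 1 < 2 < 3. Listing each simplex with vertices in this order, K has dimension 2 with simplices:

  0-simplices (4): [0], [1], [2], [3]
  1-simplices (6): [0,1], [0,2], [0,3], [1,2], [1,3], [2,3]
  2-simplices (4): [0,1,2], [0,1,3], [0,2,3], [1,2,3]

so the chain groups are C_0 ≅ Z^4, C_1 ≅ Z^6, C_2 ≅ Z^4.

∂_1: C_1 → C_0 maps an edge to its endpoints' difference, ∂[p,q] = q − p. For instance
  ∂[1,2] = [2] − [1].
As a 4×6 matrix over Z this has rank 3, with invariant factors (1,1,1).

∂_2: C_2 → C_1 maps a triangle to the signed sum of its edges. For instance
  ∂[0,1,3] = [1,3] − [0,3] + [0,1],
  ∂[1,2,3] = [2,3] − [1,3] + [1,2].
The 6×4 boundary matrix has rank 3 and Smith normal form diag(1,1,1).

Computing H_k = (kernel of ∂_k) / (image of ∂_{k+1}):

  H_0: rank C_0 − rank ∂_1 = 4 − 3 = 1, and the invariant factors of ∂_1 are all 1, so H_0 ≅ Z.

(K is a triangulation of the 2-sphere S^2.)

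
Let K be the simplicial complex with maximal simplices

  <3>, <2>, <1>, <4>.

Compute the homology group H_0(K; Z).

Fix the vertex order 1 < 2 < 3 < 4 and write every simplex with vertices in increasing order. Then dim K = 0 and the simplices of K are:

  0-simplices (4): [1], [2], [3], [4]

Hence C_0 ≅ Z^4.

Reading off H_k = ker ∂_k / im ∂_{k+1}:

  H_0: rank C_0 − rank ∂_1 = 4 − 0 = 4, and there is no ∂_1, so H_0 = Z^4.

H_0 = Z^4.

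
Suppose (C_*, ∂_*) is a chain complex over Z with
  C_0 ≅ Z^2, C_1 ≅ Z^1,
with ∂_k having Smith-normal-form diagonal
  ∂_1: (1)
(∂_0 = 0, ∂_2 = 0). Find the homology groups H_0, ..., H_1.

H_0: b_0 = 2 − 0 − 1 = 1; torsion from ∂_1 factors > 1: none. So H_0 ≅ Z.
H_1: b_1 = 1 − 1 − 0 = 0; torsion from ∂_2 factors > 1: none. So H_1 ≅ 0.

H_0 ≅ Z,  H_1 = 0.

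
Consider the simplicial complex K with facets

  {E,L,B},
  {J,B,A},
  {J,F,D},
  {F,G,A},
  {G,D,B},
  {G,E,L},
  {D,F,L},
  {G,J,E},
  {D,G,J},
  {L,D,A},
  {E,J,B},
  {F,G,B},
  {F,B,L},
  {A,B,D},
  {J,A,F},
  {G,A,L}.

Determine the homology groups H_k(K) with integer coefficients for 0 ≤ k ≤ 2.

K has 8 vertices, 24 edges, 16 triangles.
rank ∂_0 = 0, rank ∂_1 = 7 ⇒ b_0 = 8 − 0 − 7 = 1; all invariant factors of ∂_1 are 1 so no torsion. So H_0 ≅ Z.
rank ∂_1 = 7, rank ∂_2 = 15 ⇒ b_1 = 24 − 7 − 15 = 2; all invariant factors of ∂_2 are 1 so no torsion. So H_1 ≅ Z^2.
rank ∂_2 = 15, rank ∂_3 = 0 ⇒ b_2 = 16 − 15 − 0 = 1. So H_2 ≅ Z.

H_0 = Z,  H_1 = Z^2,  H_2 = Z.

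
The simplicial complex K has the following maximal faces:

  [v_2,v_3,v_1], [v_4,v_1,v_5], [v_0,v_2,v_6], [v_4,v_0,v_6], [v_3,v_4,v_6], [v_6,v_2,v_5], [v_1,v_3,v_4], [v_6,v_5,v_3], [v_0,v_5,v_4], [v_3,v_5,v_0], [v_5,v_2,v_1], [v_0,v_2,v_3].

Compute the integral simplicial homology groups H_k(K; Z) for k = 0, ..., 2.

H_0 ≅ Z,  H_1 ≅ Z/2Z,  H_2 = 0.

Take the total order v_0 < v_1 < v_2 < v_3 < v_4 < v_5 < v_6 on the vertex set. Then K (dimension 2) consists of the simplices:

  0-simplices (7): [v_0], [v_1], [v_2], [v_3], [v_4], [v_5], [v_6]
  1-simplices (18): (18 of them)
  2-simplices (12): (12 of them)

giving chain groups C_0 ≅ Z^7, C_1 ≅ Z^18, C_2 ≅ Z^12.

The boundary map ∂_1: C_1 → C_0 is given by ∂[p,q] = [q] − [p]. For instance
  ∂[v_2,v_6] = [v_6] − [v_2].
The 7×18 boundary matrix has rank 6 and Smith normal form diag(1,1,1,1,1,1).

Boundary ∂_2: C_2 → C_1 maps a triangle to the signed sum of its edges. For instance
  ∂[v_0,v_2,v_3] = [v_2,v_3] − [v_0,v_3] + [v_0,v_2],
  ∂[v_0,v_4,v_5] = [v_4,v_5] − [v_0,v_5] + [v_0,v_4].
This gives a 18×12 integer matrix of rank 12; reducing to Smith normal form yields diagonal entries (1,1,1,1,1,1,1,1,1,1,1,2).

Computing H_k = (kernel of ∂_k) / (image of ∂_{k+1}):

  H_0: rank C_0 − rank ∂_1 = 7 − 6 = 1, and the invariant factors of ∂_1 are all 1, so H_0 = Z.
  H_1: rank ker ∂_1 − rank ∂_2 = (18 − 6) − 12 = 0, and ∂_2 has invariant factor 2 > 1, so H_1 = Z/2Z.
  H_2: rank ker ∂_2 − rank ∂_3 = (12 − 12) − 0 = 0, and there is no ∂_3, so H_2 = 0.

As a check, the Euler characteristic is 7 − 18 + 12 = 1, which agrees with 1 − 0 + 0 = 1.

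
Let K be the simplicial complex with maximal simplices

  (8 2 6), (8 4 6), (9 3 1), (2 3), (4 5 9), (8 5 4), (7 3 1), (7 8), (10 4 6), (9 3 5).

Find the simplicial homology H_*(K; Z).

Order the vertices as 1 < 2 < 3 < 4 < 5 < 6 < 7 < 8 < 9 < 10. Listing each simplex with vertices in this order, K has dimension 2 with simplices:

  0-simplices (10): [1], [2], [3], [4], [5], [6], [7], [8], [9], [10]
  1-simplices (19): [1,3], [1,7], [1,9], [2,3], [2,6], [2,8], [3,5], [3,7], [3,9], [4,5], [4,6], [4,8], [4,9], [4,10], [5,8], [5,9], [6,8], [6,10], [7,8]
  2-simplices (8): [1,3,7], [1,3,9], [2,6,8], [3,5,9], [4,5,8], [4,5,9], [4,6,8], [4,6,10]

so the chain groups are C_0 ≅ Z^10, C_1 ≅ Z^19, C_2 ≅ Z^8.

The boundary map ∂_1: C_1 → C_0 maps an edge to its endpoints' difference, ∂[p,q] = q − p. For instance
  ∂[2,8] = [8] − [2].
The resulting 10×19 matrix has rank 9, and its Smith normal form has invariant factors (1,1,1,1,1,1,1,1,1).

The boundary map ∂_2: C_2 → C_1 maps a triangle to the signed sum of its edges. For instance
  ∂[4,6,10] = [6,10] − [4,10] + [4,6],
  ∂[1,3,9] = [3,9] − [1,9] + [1,3].
The resulting 19×8 matrix has rank 8, and its Smith normal form has invariant factors (1,1,1,1,1,1,1,1).

Computing H_k = (kernel of ∂_k) / (image of ∂_{k+1}):

  H_0: rank C_0 − rank ∂_1 = 10 − 9 = 1, and the invariant factors of ∂_1 are all 1, so H_0 ≅ Z.
  H_1: rank ker ∂_1 − rank ∂_2 = (19 − 9) − 8 = 2, and the invariant factors of ∂_2 are all 1, so H_1 ≅ Z^2.
  H_2: rank ker ∂_2 − rank ∂_3 = (8 − 8) − 0 = 0, and there is no ∂_3, so H_2 ≅ 0.

As a check, the Euler characteristic is 10 − 19 + 8 = -1, which agrees with 1 − 2 + 0 = -1.

H_0 ≅ Z,  H_1 ≅ Z^2,  H_2 = 0.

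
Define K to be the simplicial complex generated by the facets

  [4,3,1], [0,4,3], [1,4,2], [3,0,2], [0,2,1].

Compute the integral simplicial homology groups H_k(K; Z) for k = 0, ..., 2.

H_0 ≅ Z,  H_1 ≅ Z,  H_2 = 0.

K has 5 vertices, 10 edges, 5 triangles.
rank ∂_0 = 0, rank ∂_1 = 4 ⇒ b_0 = 5 − 0 − 4 = 1; all invariant factors of ∂_1 are 1 so no torsion. So H_0 = Z.
rank ∂_1 = 4, rank ∂_2 = 5 ⇒ b_1 = 10 − 4 − 5 = 1; all invariant factors of ∂_2 are 1 so no torsion. So H_1 = Z.
rank ∂_2 = 5, rank ∂_3 = 0 ⇒ b_2 = 5 − 5 − 0 = 0. So H_2 = 0.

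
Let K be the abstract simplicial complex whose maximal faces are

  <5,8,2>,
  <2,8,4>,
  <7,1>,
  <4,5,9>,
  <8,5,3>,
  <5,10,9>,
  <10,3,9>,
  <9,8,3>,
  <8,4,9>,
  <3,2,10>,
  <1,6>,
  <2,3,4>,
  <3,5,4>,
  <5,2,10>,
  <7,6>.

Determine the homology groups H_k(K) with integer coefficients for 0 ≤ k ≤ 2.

Take the total order 1 < 2 < 3 < 4 < 5 < 6 < 7 < 8 < 9 < 10 on the vertex set. Then K (dimension 2) consists of the simplices:

  0-simplices (10): [1], [2], [3], [4], [5], [6], [7], [8], [9], [10]
  1-simplices (21): [1,6], [1,7], [2,3], [2,4], [2,5], [2,8], [2,10], [3,4], [3,5], [3,8], [3,9], [3,10], [4,5], [4,8], [4,9], [5,8], [5,9], [5,10], [6,7], [8,9], [9,10]
  2-simplices (12): [2,3,4], [2,3,10], [2,4,8], [2,5,8], [2,5,10], [3,4,5], [3,5,8], [3,8,9], [3,9,10], [4,5,9], [4,8,9], [5,9,10]

Hence C_0 ≅ Z^10, C_1 ≅ Z^21, C_2 ≅ Z^12.

∂_1: C_1 → C_0 sends each edge [p,q] (with p < q) to q − p.
This gives a 10×21 integer matrix of rank 8; reducing to Smith normal form yields diagonal entries (1,1,1,1,1,1,1,1).

The boundary map ∂_2: C_2 → C_1 maps a triangle to the signed sum of its edges. For instance
  ∂[3,4,5] = [4,5] − [3,5] + [3,4],
  ∂[2,5,10] = [5,10] − [2,10] + [2,5].
As a 21×12 matrix over Z this has rank 12, with invariant factors (1,1,1,1,1,1,1,1,1,1,1,2).

Computing H_k = (kernel of ∂_k) / (image of ∂_{k+1}):

  H_0: rank C_0 − rank ∂_1 = 10 − 8 = 2, and the invariant factors of ∂_1 are all 1, so H_0 ≅ Z^2.
  H_1: rank ker ∂_1 − rank ∂_2 = (21 − 8) − 12 = 1, and ∂_2 has invariant factor 2 > 1, so H_1 ≅ Z ⊕ Z_2.
  H_2: rank ker ∂_2 − rank ∂_3 = (12 − 12) − 0 = 0, and there is no ∂_3, so H_2 ≅ 0.

As a check, the Euler characteristic is 10 − 21 + 12 = 1, which agrees with 2 − 1 + 0 = 1.

H_0 ≅ Z^2,  H_1 ≅ Z ⊕ Z_2,  H_2 = 0.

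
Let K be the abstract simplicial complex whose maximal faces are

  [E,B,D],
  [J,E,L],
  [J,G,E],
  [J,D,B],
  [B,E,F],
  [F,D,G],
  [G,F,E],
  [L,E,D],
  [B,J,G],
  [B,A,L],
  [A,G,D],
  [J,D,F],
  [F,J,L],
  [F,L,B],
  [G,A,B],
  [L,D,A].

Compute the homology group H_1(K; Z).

K has 8 vertices, 24 edges, 16 triangles.
rank ∂_1 = 7, rank ∂_2 = 15 ⇒ b_1 = 24 − 7 − 15 = 2; all invariant factors of ∂_2 are 1 so no torsion. So H_1 ≅ Z^2.

H_1 ≅ Z^2.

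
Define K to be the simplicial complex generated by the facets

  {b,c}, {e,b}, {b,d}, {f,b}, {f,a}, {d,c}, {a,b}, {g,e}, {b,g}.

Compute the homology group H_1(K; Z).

We work with the vertex ordering a < b < c < d < e < f < g. The simplices of K, each written with vertices in increasing order, are:

  0-simplices (7): a, b, c, d, e, f, g
  1-simplices (9): ab, af, bc, bd, be, bf, bg, cd, eg

Hence C_0 ≅ Z^7, C_1 ≅ Z^9.

The boundary map ∂_1: C_1 → C_0 sends each edge [p,q] (with p < q) to q − p. For instance
  ∂be = e − b.
The 7×9 boundary matrix has rank 6 and Smith normal form diag(1,1,1,1,1,1).

From H_k ≅ ker(∂_k) / im(∂_{k+1}) we obtain:

  H_1: rank ker ∂_1 − rank ∂_2 = (9 − 6) − 0 = 3, and there is no ∂_2, so H_1 ≅ Z^3.

H_1 = Z^3.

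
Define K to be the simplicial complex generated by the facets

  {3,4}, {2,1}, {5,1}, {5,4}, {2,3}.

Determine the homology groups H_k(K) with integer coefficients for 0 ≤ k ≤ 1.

H_0 ≅ Z,  H_1 ≅ Z.

Fix the vertex order 1 < 2 < 3 < 4 < 5 and write every simplex with vertices in increasing order. Then dim K = 1 and the simplices of K are:

  0-simplices (5): [1], [2], [3], [4], [5]
  1-simplices (5): [1,2], [1,5], [2,3], [3,4], [4,5]

so the chain groups are C_0 ≅ Z^5, C_1 ≅ Z^5.

∂_1: C_1 → C_0 is given by ∂[p,q] = [q] − [p]. For instance
  ∂[1,2] = [2] − [1].
The resulting 5×5 matrix has rank 4, and its Smith normal form has invariant factors (1,1,1,1).

From H_k ≅ ker(∂_k) / im(∂_{k+1}) we obtain:

  H_0: rank C_0 − rank ∂_1 = 5 − 4 = 1, and the invariant factors of ∂_1 are all 1, so H_0 = Z.
  H_1: rank ker ∂_1 − rank ∂_2 = (5 − 4) − 0 = 1, and there is no ∂_2, so H_1 = Z.

(K is a triangulation of the circle S^1.)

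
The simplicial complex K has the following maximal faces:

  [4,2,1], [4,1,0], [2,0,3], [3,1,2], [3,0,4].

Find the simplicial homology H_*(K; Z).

Take the total order 0 < 1 < 2 < 3 < 4 on the vertex set. Then K (dimension 2) consists of the simplices:

  0-simplices (5): [0], [1], [2], [3], [4]
  1-simplices (10): [0,1], [0,2], [0,3], [0,4], [1,2], [1,3], [1,4], [2,3], [2,4], [3,4]
  2-simplices (5): [0,1,4], [0,2,3], [0,3,4], [1,2,3], [1,2,4]

Hence C_0 ≅ Z^5, C_1 ≅ Z^10, C_2 ≅ Z^5.

The boundary map ∂_1: C_1 → C_0 maps an edge to its endpoints' difference, ∂[p,q] = q − p.
The 5×10 boundary matrix has rank 4 and Smith normal form diag(1,1,1,1).

Boundary ∂_2: C_2 → C_1 acts by ∂[p,q,r] = [q,r] − [p,r] + [p,q]. For instance
  ∂[0,3,4] = [3,4] − [0,4] + [0,3],
  ∂[1,2,3] = [2,3] − [1,3] + [1,2].
This gives a 10×5 integer matrix of rank 5; reducing to Smith normal form yields diagonal entries (1,1,1,1,1).

Computing H_k = (kernel of ∂_k) / (image of ∂_{k+1}):

  H_0: rank C_0 − rank ∂_1 = 5 − 4 = 1, and the invariant factors of ∂_1 are all 1, so H_0 = Z.
  H_1: rank ker ∂_1 − rank ∂_2 = (10 − 4) − 5 = 1, and the invariant factors of ∂_2 are all 1, so H_1 = Z.
  H_2: rank ker ∂_2 − rank ∂_3 = (5 − 5) − 0 = 0, and there is no ∂_3, so H_2 = 0.

H_0 ≅ Z,  H_1 ≅ Z,  H_2 = 0.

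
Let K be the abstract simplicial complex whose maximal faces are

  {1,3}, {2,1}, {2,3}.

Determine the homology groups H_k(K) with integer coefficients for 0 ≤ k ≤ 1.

H_0 = Z,  H_1 = Z.

Order the vertices as 1 < 2 < 3. Listing each simplex with vertices in this order, K has dimension 1 with simplices:

  0-simplices (3): [1], [2], [3]
  1-simplices (3): [1,2], [1,3], [2,3]

giving chain groups C_0 ≅ Z^3, C_1 ≅ Z^3.

Boundary ∂_1: C_1 → C_0 is given by ∂[p,q] = [q] − [p].
The 3×3 boundary matrix has rank 2 and Smith normal form diag(1,1).

From H_k ≅ ker(∂_k) / im(∂_{k+1}) we obtain:

  H_0: rank C_0 − rank ∂_1 = 3 − 2 = 1, and the invariant factors of ∂_1 are all 1, so H_0 ≅ Z.
  H_1: rank ker ∂_1 − rank ∂_2 = (3 − 2) − 0 = 1, and there is no ∂_2, so H_1 ≅ Z.

As a check, the Euler characteristic is 3 − 3 = 0, which agrees with 1 − 1 = 0.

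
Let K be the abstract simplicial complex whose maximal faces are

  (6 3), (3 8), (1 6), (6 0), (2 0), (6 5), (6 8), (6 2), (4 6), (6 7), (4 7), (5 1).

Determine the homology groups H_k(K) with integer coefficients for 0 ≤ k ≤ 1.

Take the total order 0 < 1 < 2 < 3 < 4 < 5 < 6 < 7 < 8 on the vertex set. Then K (dimension 1) consists of the simplices:

  0-simplices (9): [0], [1], [2], [3], [4], [5], [6], [7], [8]
  1-simplices (12): [0,2], [0,6], [1,5], [1,6], [2,6], [3,6], [3,8], [4,6], [4,7], [5,6], [6,7], [6,8]

Hence C_0 ≅ Z^9, C_1 ≅ Z^12.

The boundary map ∂_1: C_1 → C_0 maps an edge to its endpoints' difference, ∂[p,q] = q − p. For instance
  ∂[0,6] = [6] − [0].
As a 9×12 matrix over Z this has rank 8, with invariant factors (1,1,1,1,1,1,1,1).

Computing H_k = (kernel of ∂_k) / (image of ∂_{k+1}):

  H_0: rank C_0 − rank ∂_1 = 9 − 8 = 1, and the invariant factors of ∂_1 are all 1, so H_0 = Z.
  H_1: rank ker ∂_1 − rank ∂_2 = (12 − 8) − 0 = 4, and there is no ∂_2, so H_1 = Z^4.

As a check, the Euler characteristic is 9 − 12 = -3, which agrees with 1 − 4 = -3.

H_0 = Z,  H_1 = Z^4.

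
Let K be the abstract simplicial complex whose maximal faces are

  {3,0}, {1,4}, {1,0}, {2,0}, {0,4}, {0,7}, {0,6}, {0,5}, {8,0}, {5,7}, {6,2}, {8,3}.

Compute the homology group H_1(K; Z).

H_1 = Z^4.

We work with the vertex ordering 0 < 1 < 2 < 3 < 4 < 5 < 6 < 7 < 8. The simplices of K, each written with vertices in increasing order, are:

  0-simplices (9): [0], [1], [2], [3], [4], [5], [6], [7], [8]
  1-simplices (12): [0,1], [0,2], [0,3], [0,4], [0,5], [0,6], [0,7], [0,8], [1,4], [2,6], [3,8], [5,7]

so the chain groups are C_0 ≅ Z^9, C_1 ≅ Z^12.

The boundary map ∂_1: C_1 → C_0 maps an edge to its endpoints' difference, ∂[p,q] = q − p. For instance
  ∂[3,8] = [8] − [3].
This gives a 9×12 integer matrix of rank 8; reducing to Smith normal form yields diagonal entries (1,1,1,1,1,1,1,1).

From H_k ≅ ker(∂_k) / im(∂_{k+1}) we obtain:

  H_1: rank ker ∂_1 − rank ∂_2 = (12 − 8) − 0 = 4, and there is no ∂_2, so H_1 ≅ Z^4.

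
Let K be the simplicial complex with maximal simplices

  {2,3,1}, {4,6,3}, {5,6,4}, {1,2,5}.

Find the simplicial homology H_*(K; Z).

We work with the vertex ordering 1 < 2 < 3 < 4 < 5 < 6. The simplices of K, each written with vertices in increasing order, are:

  0-simplices (6): [1], [2], [3], [4], [5], [6]
  1-simplices (10): [1,2], [1,3], [1,5], [2,3], [2,5], [3,4], [3,6], [4,5], [4,6], [5,6]
  2-simplices (4): [1,2,3], [1,2,5], [3,4,6], [4,5,6]

Hence C_0 ≅ Z^6, C_1 ≅ Z^10, C_2 ≅ Z^4.

The boundary map ∂_1: C_1 → C_0 maps an edge to its endpoints' difference, ∂[p,q] = q − p.
As a 6×10 matrix over Z this has rank 5, with invariant factors (1,1,1,1,1).

∂_2: C_2 → C_1 sends each 2-simplex [p,q,r] to [q,r] − [p,r] + [p,q]. For instance
  ∂[1,2,3] = [2,3] − [1,3] + [1,2],
  ∂[4,5,6] = [5,6] − [4,6] + [4,5].
The resulting 10×4 matrix has rank 4, and its Smith normal form has invariant factors (1,1,1,1).

From H_k ≅ ker(∂_k) / im(∂_{k+1}) we obtain:

  H_0: rank C_0 − rank ∂_1 = 6 − 5 = 1, and the invariant factors of ∂_1 are all 1, so H_0 = Z.
  H_1: rank ker ∂_1 − rank ∂_2 = (10 − 5) − 4 = 1, and the invariant factors of ∂_2 are all 1, so H_1 = Z.
  H_2: rank ker ∂_2 − rank ∂_3 = (4 − 4) − 0 = 0, and there is no ∂_3, so H_2 = 0.

H_0 = Z,  H_1 = Z,  H_2 = 0.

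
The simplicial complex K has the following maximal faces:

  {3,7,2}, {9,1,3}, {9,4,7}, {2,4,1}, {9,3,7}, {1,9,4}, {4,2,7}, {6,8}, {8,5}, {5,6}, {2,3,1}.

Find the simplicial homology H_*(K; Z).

H_0 ≅ Z^2,  H_1 ≅ Z,  H_2 ≅ Z.

Order the vertices as 1 < 2 < 3 < 4 < 5 < 6 < 7 < 8 < 9. Listing each simplex with vertices in this order, K has dimension 2 with simplices:

  0-simplices (9): [1], [2], [3], [4], [5], [6], [7], [8], [9]
  1-simplices (15): [1,2], [1,3], [1,4], [1,9], [2,3], [2,4], [2,7], [3,7], [3,9], [4,7], [4,9], [5,6], [5,8], [6,8], [7,9]
  2-simplices (8): [1,2,3], [1,2,4], [1,3,9], [1,4,9], [2,3,7], [2,4,7], [3,7,9], [4,7,9]

Hence C_0 ≅ Z^9, C_1 ≅ Z^15, C_2 ≅ Z^8.

The boundary map ∂_1: C_1 → C_0 maps an edge to its endpoints' difference, ∂[p,q] = q − p. For instance
  ∂[5,6] = [6] − [5].
This gives a 9×15 integer matrix of rank 7; reducing to Smith normal form yields diagonal entries (1,1,1,1,1,1,1).

Boundary ∂_2: C_2 → C_1 acts by ∂[p,q,r] = [q,r] − [p,r] + [p,q]. For instance
  ∂[1,3,9] = [3,9] − [1,9] + [1,3],
  ∂[1,4,9] = [4,9] − [1,9] + [1,4].
The resulting 15×8 matrix has rank 7, and its Smith normal form has invariant factors (1,1,1,1,1,1,1).

From H_k ≅ ker(∂_k) / im(∂_{k+1}) we obtain:

  H_0: rank C_0 − rank ∂_1 = 9 − 7 = 2, and the invariant factors of ∂_1 are all 1, so H_0 = Z^2.
  H_1: rank ker ∂_1 − rank ∂_2 = (15 − 7) − 7 = 1, and the invariant factors of ∂_2 are all 1, so H_1 = Z.
  H_2: rank ker ∂_2 − rank ∂_3 = (8 − 7) − 0 = 1, and there is no ∂_3, so H_2 = Z.

As a check, the Euler characteristic is 9 − 15 + 8 = 2, which agrees with 2 − 1 + 1 = 2.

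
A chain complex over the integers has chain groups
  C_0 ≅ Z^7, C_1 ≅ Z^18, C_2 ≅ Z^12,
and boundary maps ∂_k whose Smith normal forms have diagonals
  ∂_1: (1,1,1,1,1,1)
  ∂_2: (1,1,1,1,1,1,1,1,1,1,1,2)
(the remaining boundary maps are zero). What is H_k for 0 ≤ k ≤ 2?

H_0: b_0 = 7 − 0 − 6 = 1; torsion from ∂_1 factors > 1: none. So H_0 ≅ Z.
H_1: b_1 = 18 − 6 − 12 = 0; torsion from ∂_2 factors > 1: [2]. So H_1 ≅ Z/2Z.
H_2: b_2 = 12 − 12 − 0 = 0; torsion from ∂_3 factors > 1: none. So H_2 ≅ 0.

H_0 ≅ Z,  H_1 ≅ Z/2Z,  H_2 = 0.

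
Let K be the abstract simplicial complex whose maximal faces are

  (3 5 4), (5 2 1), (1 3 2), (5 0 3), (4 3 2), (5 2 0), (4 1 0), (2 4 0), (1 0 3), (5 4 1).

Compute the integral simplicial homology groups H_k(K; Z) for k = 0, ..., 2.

Take the total order 0 < 1 < 2 < 3 < 4 < 5 on the vertex set. Then K (dimension 2) consists of the simplices:

  0-simplices (6): [0], [1], [2], [3], [4], [5]
  1-simplices (15): [0,1], [0,2], [0,3], [0,4], [0,5], [1,2], [1,3], [1,4], [1,5], [2,3], [2,4], [2,5], [3,4], [3,5], [4,5]
  2-simplices (10): [0,1,3], [0,1,4], [0,2,4], [0,2,5], [0,3,5], [1,2,3], [1,2,5], [1,4,5], [2,3,4], [3,4,5]

giving chain groups C_0 ≅ Z^6, C_1 ≅ Z^15, C_2 ≅ Z^10.

∂_1: C_1 → C_0 sends each edge [p,q] (with p < q) to q − p. For instance
  ∂[3,4] = [4] − [3].
The resulting 6×15 matrix has rank 5, and its Smith normal form has invariant factors (1,1,1,1,1).

Boundary ∂_2: C_2 → C_1 maps a triangle to the signed sum of its edges. For instance
  ∂[2,3,4] = [3,4] − [2,4] + [2,3],
  ∂[1,4,5] = [4,5] − [1,5] + [1,4].
The 15×10 boundary matrix has rank 10 and Smith normal form diag(1,1,1,1,1,1,1,1,1,2).

From H_k ≅ ker(∂_k) / im(∂_{k+1}) we obtain:

  H_0: rank C_0 − rank ∂_1 = 6 − 5 = 1, and the invariant factors of ∂_1 are all 1, so H_0 ≅ Z.
  H_1: rank ker ∂_1 − rank ∂_2 = (15 − 5) − 10 = 0, and ∂_2 has invariant factor 2 > 1, so H_1 ≅ Z/2Z.
  H_2: rank ker ∂_2 − rank ∂_3 = (10 − 10) − 0 = 0, and there is no ∂_3, so H_2 ≅ 0.

As a check, the Euler characteristic is 6 − 15 + 10 = 1, which agrees with 1 − 0 + 0 = 1.
(K is a triangulation of the real projective plane RP^2.)

H_0 = Z,  H_1 = Z/2Z,  H_2 = 0.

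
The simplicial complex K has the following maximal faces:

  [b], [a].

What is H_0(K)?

H_0 ≅ Z^2.

Fix the vertex order a < b and write every simplex with vertices in increasing order. Then dim K = 0 and the simplices of K are:

  0-simplices (2): a, b

giving chain groups C_0 ≅ Z^2.

Reading off H_k = ker ∂_k / im ∂_{k+1}:

  H_0: rank C_0 − rank ∂_1 = 2 − 0 = 2, and there is no ∂_1, so H_0 ≅ Z^2.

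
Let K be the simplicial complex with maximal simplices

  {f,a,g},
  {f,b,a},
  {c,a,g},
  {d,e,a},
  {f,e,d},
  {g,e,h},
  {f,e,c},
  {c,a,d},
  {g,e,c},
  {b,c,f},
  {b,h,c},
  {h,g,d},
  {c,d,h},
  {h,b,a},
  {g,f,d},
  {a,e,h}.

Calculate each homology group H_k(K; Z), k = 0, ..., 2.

H_0 = Z,  H_1 = Z^2,  H_2 = Z.

Take the total order a < b < c < d < e < f < g < h on the vertex set. Then K (dimension 2) consists of the simplices:

  0-simplices (8): a, b, c, d, e, f, g, h
  1-simplices (24): ab, ac, ad, ae, af, ag, ah, bc, bf, bh, cd, ce, cf, cg, ch, de, df, dg, dh, ef, eg, eh, fg, gh
  2-simplices (16): abf, abh, acd, acg, ade, aeh, afg, bcf, bch, cdh, cef, ceg, def, dfg, dgh, egh

Hence C_0 ≅ Z^8, C_1 ≅ Z^24, C_2 ≅ Z^16.

∂_1: C_1 → C_0 maps an edge to its endpoints' difference, ∂[p,q] = q − p. For instance
  ∂bh = h − b.
This gives a 8×24 integer matrix of rank 7; reducing to Smith normal form yields diagonal entries (1,1,1,1,1,1,1).

The boundary map ∂_2: C_2 → C_1 maps a triangle to the signed sum of its edges. For instance
  ∂dgh = gh − dh + dg,
  ∂ceg = eg − cg + ce.
The resulting 24×16 matrix has rank 15, and its Smith normal form has invariant factors (1,1,1,1,1,1,1,1,1,1,1,1,1,1,1).

From H_k ≅ ker(∂_k) / im(∂_{k+1}) we obtain:

  H_0: rank C_0 − rank ∂_1 = 8 − 7 = 1, and the invariant factors of ∂_1 are all 1, so H_0 = Z.
  H_1: rank ker ∂_1 − rank ∂_2 = (24 − 7) − 15 = 2, and the invariant factors of ∂_2 are all 1, so H_1 = Z^2.
  H_2: rank ker ∂_2 − rank ∂_3 = (16 − 15) − 0 = 1, and there is no ∂_3, so H_2 = Z.

(K is a triangulation of the torus T^2.)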